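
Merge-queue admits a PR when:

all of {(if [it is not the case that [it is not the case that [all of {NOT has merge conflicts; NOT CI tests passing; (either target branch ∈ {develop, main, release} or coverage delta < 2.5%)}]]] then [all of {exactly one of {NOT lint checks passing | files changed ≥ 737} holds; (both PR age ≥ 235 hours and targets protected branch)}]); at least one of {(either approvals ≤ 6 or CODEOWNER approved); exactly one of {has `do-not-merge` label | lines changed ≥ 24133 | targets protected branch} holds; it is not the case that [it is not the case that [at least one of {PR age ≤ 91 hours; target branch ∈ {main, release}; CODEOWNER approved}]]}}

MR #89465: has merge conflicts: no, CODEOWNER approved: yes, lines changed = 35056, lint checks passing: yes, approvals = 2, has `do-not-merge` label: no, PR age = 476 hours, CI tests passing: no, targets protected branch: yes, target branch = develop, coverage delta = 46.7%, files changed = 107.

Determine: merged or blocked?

Atomic conditions:
  NOT has merge conflicts: no → true
  NOT CI tests passing: no → true
  target branch ∈ {develop, main, release}: develop is in the set → true
  coverage delta < 2.5%: 46.7 < 2.5 is false
  NOT lint checks passing: yes → false
  files changed ≥ 737: 107 ≥ 737 is false
  PR age ≥ 235 hours: 476 ≥ 235 is true
  targets protected branch: yes → true
  approvals ≤ 6: 2 ≤ 6 is true
  CODEOWNER approved: yes → true
  has `do-not-merge` label: no → false
  lines changed ≥ 24133: 35056 ≥ 24133 is true
  PR age ≤ 91 hours: 476 ≤ 91 is false
  target branch ∈ {main, release}: develop is not in the set → false
Combine:
[1.1.1.1.3] true OR false = true
[1.1.1.1] true AND true AND true = true
[1.1.1] NOT true = false
[1.1] NOT false = true
[1.2.1] exactly-one(false, false) = false
[1.2.2] true AND true = true
[1.2] false AND true = false
[1] true → false = false
[2.1] true OR true = true
[2.2] exactly-one(false, true, true) = false
[2.3.1.1] false OR false OR true = true
[2.3.1] NOT true = false
[2.3] NOT false = true
[2] true OR false OR true = true
[root] false AND true = false
Overall: false → blocked

Blocked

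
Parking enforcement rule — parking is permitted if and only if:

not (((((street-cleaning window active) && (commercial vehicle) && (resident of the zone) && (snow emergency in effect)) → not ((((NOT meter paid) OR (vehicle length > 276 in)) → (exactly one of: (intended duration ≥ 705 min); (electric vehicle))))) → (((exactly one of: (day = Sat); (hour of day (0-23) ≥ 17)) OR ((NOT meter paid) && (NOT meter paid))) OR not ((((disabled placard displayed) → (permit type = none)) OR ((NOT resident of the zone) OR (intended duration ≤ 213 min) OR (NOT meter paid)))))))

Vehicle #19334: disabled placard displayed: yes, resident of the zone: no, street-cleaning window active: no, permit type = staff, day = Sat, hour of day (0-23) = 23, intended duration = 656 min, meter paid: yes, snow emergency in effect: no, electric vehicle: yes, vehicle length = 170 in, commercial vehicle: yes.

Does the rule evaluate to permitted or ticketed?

Permitted

Atomic conditions:
  street-cleaning window active: no → false
  commercial vehicle: yes → true
  resident of the zone: no → false
  snow emergency in effect: no → false
  NOT meter paid: yes → false
  vehicle length > 276 in: 170 > 276 is false
  intended duration ≥ 705 min: 656 ≥ 705 is false
  electric vehicle: yes → true
  day = Sat: Sat == Sat is true
  hour of day (0-23) ≥ 17: 23 ≥ 17 is true
  disabled placard displayed: yes → true
  permit type = none: staff == none is false
  NOT resident of the zone: no → true
  intended duration ≤ 213 min: 656 ≤ 213 is false
Combine:
[1.1.1] false AND true AND false AND false = false
[1.1.2.1.1] false OR false = false
[1.1.2.1.2] exactly-one(false, true) = true
[1.1.2.1] false → true (antecedent false ⇒ implication holds) = true
[1.1.2] NOT true = false
[1.1] false → false (antecedent false ⇒ implication holds) = true
[1.2.1.1] exactly-one(true, true) = false
[1.2.1.2] false AND false = false
[1.2.1] false OR false = false
[1.2.2.1.1] true → false = false
[1.2.2.1.2] true OR false OR false = true
[1.2.2.1] false OR true = true
[1.2.2] NOT true = false
[1.2] false OR false = false
[1] true → false = false
[root] NOT false = true
Overall: true → permitted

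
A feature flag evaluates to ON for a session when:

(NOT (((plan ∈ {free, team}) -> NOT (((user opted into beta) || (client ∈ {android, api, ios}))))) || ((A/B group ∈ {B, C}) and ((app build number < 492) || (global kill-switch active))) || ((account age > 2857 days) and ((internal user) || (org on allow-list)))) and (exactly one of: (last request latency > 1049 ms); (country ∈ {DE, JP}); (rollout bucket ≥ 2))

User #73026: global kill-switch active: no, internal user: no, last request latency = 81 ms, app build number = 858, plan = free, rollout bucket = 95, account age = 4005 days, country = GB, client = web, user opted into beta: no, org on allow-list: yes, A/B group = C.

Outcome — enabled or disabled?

Enabled

Atomic conditions:
  plan ∈ {free, team}: free is in the set → true
  user opted into beta: no → false
  client ∈ {android, api, ios}: web is not in the set → false
  A/B group ∈ {B, C}: C is in the set → true
  app build number < 492: 858 < 492 is false
  global kill-switch active: no → false
  account age > 2857 days: 4005 > 2857 is true
  internal user: no → false
  org on allow-list: yes → true
  last request latency > 1049 ms: 81 > 1049 is false
  country ∈ {DE, JP}: GB is not in the set → false
  rollout bucket ≥ 2: 95 ≥ 2 is true
Combine:
[1.1.1.2.1] false OR false = false
[1.1.1.2] NOT false = true
[1.1.1] true → true = true
[1.1] NOT true = false
[1.2.2] false OR false = false
[1.2] true AND false = false
[1.3.2] false OR true = true
[1.3] true AND true = true
[1] false OR false OR true = true
[2] exactly-one(false, false, true) = true
[root] true AND true = true
Overall: true → enabled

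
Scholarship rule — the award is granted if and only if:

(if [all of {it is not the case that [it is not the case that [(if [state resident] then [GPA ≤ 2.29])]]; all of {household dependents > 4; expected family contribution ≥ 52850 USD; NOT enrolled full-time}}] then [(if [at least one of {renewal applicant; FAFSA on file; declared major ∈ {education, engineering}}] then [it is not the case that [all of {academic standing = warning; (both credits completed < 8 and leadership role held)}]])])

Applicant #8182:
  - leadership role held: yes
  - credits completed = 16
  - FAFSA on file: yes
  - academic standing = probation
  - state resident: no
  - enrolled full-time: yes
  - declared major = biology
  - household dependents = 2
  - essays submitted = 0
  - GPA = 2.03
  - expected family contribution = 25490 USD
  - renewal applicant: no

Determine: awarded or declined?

Atomic conditions:
  state resident: no → false
  GPA ≤ 2.29: 2.03 ≤ 2.29 is true
  household dependents > 4: 2 > 4 is false
  expected family contribution ≥ 52850 USD: 25490 ≥ 52850 is false
  NOT enrolled full-time: yes → false
  renewal applicant: no → false
  FAFSA on file: yes → true
  declared major ∈ {education, engineering}: biology is not in the set → false
  academic standing = warning: probation == warning is false
  credits completed < 8: 16 < 8 is false
  leadership role held: yes → true
Combine:
[1.1.1.1] false → true (antecedent false ⇒ implication holds) = true
[1.1.1] NOT true = false
[1.1] NOT false = true
[1.2] false AND false AND false = false
[1] true AND false = false
[2.1] false OR true OR false = true
[2.2.1.2] false AND true = false
[2.2.1] false AND false = false
[2.2] NOT false = true
[2] true → true = true
[root] false → true (antecedent false ⇒ implication holds) = true
Overall: true → awarded

Awarded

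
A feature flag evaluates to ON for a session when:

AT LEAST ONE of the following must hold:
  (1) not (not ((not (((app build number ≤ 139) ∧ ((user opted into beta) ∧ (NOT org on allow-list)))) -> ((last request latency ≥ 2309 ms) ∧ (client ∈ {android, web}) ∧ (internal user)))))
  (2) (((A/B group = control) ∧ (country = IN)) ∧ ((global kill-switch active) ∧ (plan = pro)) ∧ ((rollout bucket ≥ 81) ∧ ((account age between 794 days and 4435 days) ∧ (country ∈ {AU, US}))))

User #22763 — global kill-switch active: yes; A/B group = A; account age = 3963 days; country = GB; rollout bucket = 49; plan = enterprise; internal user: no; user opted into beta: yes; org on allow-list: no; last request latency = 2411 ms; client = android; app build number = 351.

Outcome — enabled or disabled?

Atomic conditions:
  app build number ≤ 139: 351 ≤ 139 is false
  user opted into beta: yes → true
  NOT org on allow-list: no → true
  last request latency ≥ 2309 ms: 2411 ≥ 2309 is true
  client ∈ {android, web}: android is in the set → true
  internal user: no → false
  A/B group = control: A == control is false
  country = IN: GB == IN is false
  global kill-switch active: yes → true
  plan = pro: enterprise == pro is false
  rollout bucket ≥ 81: 49 ≥ 81 is false
  account age between 794 days and 4435 days: 3963 in [794, 4435] is true
  country ∈ {AU, US}: GB is not in the set → false
Combine:
[1.1.1.1.1.2] true AND true = true
[1.1.1.1.1] false AND true = false
[1.1.1.1] NOT false = true
[1.1.1.2] true AND true AND false = false
[1.1.1] true → false = false
[1.1] NOT false = true
[1] NOT true = false
[2.1] false AND false = false
[2.2] true AND false = false
[2.3.2] true AND false = false
[2.3] false AND false = false
[2] false AND false AND false = false
[root] false OR false = false
Overall: false → disabled

Disabled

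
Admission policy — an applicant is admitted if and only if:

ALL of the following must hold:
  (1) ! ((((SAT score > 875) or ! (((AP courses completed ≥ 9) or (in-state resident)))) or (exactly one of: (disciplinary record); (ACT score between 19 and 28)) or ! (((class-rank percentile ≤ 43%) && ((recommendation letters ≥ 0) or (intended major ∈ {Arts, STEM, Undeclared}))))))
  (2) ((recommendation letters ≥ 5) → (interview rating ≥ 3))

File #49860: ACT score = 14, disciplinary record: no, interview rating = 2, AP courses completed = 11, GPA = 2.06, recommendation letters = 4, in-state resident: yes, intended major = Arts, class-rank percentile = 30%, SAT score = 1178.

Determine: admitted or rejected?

Rejected

Atomic conditions:
  SAT score > 875: 1178 > 875 is true
  AP courses completed ≥ 9: 11 ≥ 9 is true
  in-state resident: yes → true
  disciplinary record: no → false
  ACT score between 19 and 28: 14 in [19, 28] is false
  class-rank percentile ≤ 43%: 30 ≤ 43 is true
  recommendation letters ≥ 0: 4 ≥ 0 is true
  intended major ∈ {Arts, STEM, Undeclared}: Arts is in the set → true
  recommendation letters ≥ 5: 4 ≥ 5 is false
  interview rating ≥ 3: 2 ≥ 3 is false
Combine:
[1.1.1.2.1] true OR true = true
[1.1.1.2] NOT true = false
[1.1.1] true OR false = true
[1.1.2] exactly-one(false, false) = false
[1.1.3.1.2] true OR true = true
[1.1.3.1] true AND true = true
[1.1.3] NOT true = false
[1.1] true OR false OR false = true
[1] NOT true = false
[2] false → false (antecedent false ⇒ implication holds) = true
[root] false AND true = false
Overall: false → rejected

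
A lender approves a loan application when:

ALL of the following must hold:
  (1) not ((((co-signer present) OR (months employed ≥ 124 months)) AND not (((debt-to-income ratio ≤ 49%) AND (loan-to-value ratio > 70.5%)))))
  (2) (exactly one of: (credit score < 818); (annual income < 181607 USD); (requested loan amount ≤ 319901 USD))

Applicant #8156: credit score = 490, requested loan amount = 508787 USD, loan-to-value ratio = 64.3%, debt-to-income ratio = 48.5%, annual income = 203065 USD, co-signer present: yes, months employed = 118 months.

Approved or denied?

Denied

Atomic conditions:
  co-signer present: yes → true
  months employed ≥ 124 months: 118 ≥ 124 is false
  debt-to-income ratio ≤ 49%: 48.5 ≤ 49 is true
  loan-to-value ratio > 70.5%: 64.3 > 70.5 is false
  credit score < 818: 490 < 818 is true
  annual income < 181607 USD: 203065 < 181607 is false
  requested loan amount ≤ 319901 USD: 508787 ≤ 319901 is false
Combine:
[1.1.1] true OR false = true
[1.1.2.1] true AND false = false
[1.1.2] NOT false = true
[1.1] true AND true = true
[1] NOT true = false
[2] exactly-one(true, false, false) = true
[root] false AND true = false
Overall: false → denied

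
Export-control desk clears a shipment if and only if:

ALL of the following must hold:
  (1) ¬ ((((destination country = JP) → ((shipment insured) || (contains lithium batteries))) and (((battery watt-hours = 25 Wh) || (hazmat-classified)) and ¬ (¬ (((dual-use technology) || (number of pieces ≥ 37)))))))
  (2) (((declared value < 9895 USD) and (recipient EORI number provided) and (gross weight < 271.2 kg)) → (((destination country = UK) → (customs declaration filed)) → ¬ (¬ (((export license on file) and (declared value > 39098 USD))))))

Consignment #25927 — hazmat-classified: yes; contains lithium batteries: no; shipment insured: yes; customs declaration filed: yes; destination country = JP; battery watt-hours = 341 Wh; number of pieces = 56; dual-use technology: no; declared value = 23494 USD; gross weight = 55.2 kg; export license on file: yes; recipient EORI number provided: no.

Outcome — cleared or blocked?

Blocked

Atomic conditions:
  destination country = JP: JP == JP is true
  shipment insured: yes → true
  contains lithium batteries: no → false
  battery watt-hours = 25 Wh: 341 == 25 is false
  hazmat-classified: yes → true
  dual-use technology: no → false
  number of pieces ≥ 37: 56 ≥ 37 is true
  declared value < 9895 USD: 23494 < 9895 is false
  recipient EORI number provided: no → false
  gross weight < 271.2 kg: 55.2 < 271.2 is true
  destination country = UK: JP == UK is false
  customs declaration filed: yes → true
  export license on file: yes → true
  declared value > 39098 USD: 23494 > 39098 is false
Combine:
[1.1.1.2] true OR false = true
[1.1.1] true → true = true
[1.1.2.1] false OR true = true
[1.1.2.2.1.1] false OR true = true
[1.1.2.2.1] NOT true = false
[1.1.2.2] NOT false = true
[1.1.2] true AND true = true
[1.1] true AND true = true
[1] NOT true = false
[2.1] false AND false AND true = false
[2.2.1] false → true (antecedent false ⇒ implication holds) = true
[2.2.2.1.1] true AND false = false
[2.2.2.1] NOT false = true
[2.2.2] NOT true = false
[2.2] true → false = false
[2] false → false (antecedent false ⇒ implication holds) = true
[root] false AND true = false
Overall: false → blocked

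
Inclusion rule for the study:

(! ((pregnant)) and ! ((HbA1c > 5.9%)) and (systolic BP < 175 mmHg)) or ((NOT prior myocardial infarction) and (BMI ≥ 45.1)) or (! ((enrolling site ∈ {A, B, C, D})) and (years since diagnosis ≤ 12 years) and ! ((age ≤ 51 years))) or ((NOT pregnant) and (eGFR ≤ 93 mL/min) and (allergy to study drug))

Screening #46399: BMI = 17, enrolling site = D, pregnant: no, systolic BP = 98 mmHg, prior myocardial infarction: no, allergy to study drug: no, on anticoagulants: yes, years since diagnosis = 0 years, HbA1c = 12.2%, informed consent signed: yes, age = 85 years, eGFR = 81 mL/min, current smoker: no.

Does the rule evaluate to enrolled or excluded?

Excluded

Atomic conditions:
  pregnant: no → false
  HbA1c > 5.9%: 12.2 > 5.9 is true
  systolic BP < 175 mmHg: 98 < 175 is true
  NOT prior myocardial infarction: no → true
  BMI ≥ 45.1: 17 ≥ 45.1 is false
  enrolling site ∈ {A, B, C, D}: D is in the set → true
  years since diagnosis ≤ 12 years: 0 ≤ 12 is true
  age ≤ 51 years: 85 ≤ 51 is false
  NOT pregnant: no → true
  eGFR ≤ 93 mL/min: 81 ≤ 93 is true
  allergy to study drug: no → false
Combine:
[1.1] NOT false = true
[1.2] NOT true = false
[1] true AND false AND true = false
[2] true AND false = false
[3.1] NOT true = false
[3.3] NOT false = true
[3] false AND true AND true = false
[4] true AND true AND false = false
[root] false OR false OR false OR false = false
Overall: false → excluded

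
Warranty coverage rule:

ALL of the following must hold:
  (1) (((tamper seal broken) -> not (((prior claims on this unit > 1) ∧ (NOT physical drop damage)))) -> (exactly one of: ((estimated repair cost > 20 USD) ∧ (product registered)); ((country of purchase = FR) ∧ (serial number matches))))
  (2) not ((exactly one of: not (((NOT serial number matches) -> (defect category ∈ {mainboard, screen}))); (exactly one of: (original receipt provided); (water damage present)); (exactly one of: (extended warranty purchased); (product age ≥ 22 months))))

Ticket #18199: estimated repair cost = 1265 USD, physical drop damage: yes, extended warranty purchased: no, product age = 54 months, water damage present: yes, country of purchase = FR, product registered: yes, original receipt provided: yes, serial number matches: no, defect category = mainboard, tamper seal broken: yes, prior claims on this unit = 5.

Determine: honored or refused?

Refused

Atomic conditions:
  tamper seal broken: yes → true
  prior claims on this unit > 1: 5 > 1 is true
  NOT physical drop damage: yes → false
  estimated repair cost > 20 USD: 1265 > 20 is true
  product registered: yes → true
  country of purchase = FR: FR == FR is true
  serial number matches: no → false
  NOT serial number matches: no → true
  defect category ∈ {mainboard, screen}: mainboard is in the set → true
  original receipt provided: yes → true
  water damage present: yes → true
  extended warranty purchased: no → false
  product age ≥ 22 months: 54 ≥ 22 is true
Combine:
[1.1.2.1] true AND false = false
[1.1.2] NOT false = true
[1.1] true → true = true
[1.2.1] true AND true = true
[1.2.2] true AND false = false
[1.2] exactly-one(true, false) = true
[1] true → true = true
[2.1.1.1] true → true = true
[2.1.1] NOT true = false
[2.1.2] exactly-one(true, true) = false
[2.1.3] exactly-one(false, true) = true
[2.1] exactly-one(false, false, true) = true
[2] NOT true = false
[root] true AND false = false
Overall: false → refused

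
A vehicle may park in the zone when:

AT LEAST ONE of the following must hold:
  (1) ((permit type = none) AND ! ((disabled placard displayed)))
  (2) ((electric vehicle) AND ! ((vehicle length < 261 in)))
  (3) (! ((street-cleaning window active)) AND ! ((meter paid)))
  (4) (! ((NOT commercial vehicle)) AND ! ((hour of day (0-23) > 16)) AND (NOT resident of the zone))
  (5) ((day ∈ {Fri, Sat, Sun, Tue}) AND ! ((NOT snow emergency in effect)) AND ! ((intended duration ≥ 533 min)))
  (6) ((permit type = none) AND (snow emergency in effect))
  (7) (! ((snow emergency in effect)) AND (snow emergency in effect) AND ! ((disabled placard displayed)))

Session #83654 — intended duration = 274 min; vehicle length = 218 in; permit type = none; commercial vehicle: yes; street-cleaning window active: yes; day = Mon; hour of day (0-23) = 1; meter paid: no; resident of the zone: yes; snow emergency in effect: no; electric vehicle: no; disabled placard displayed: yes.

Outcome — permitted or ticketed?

Ticketed

Atomic conditions:
  permit type = none: none == none is true
  disabled placard displayed: yes → true
  electric vehicle: no → false
  vehicle length < 261 in: 218 < 261 is true
  street-cleaning window active: yes → true
  meter paid: no → false
  NOT commercial vehicle: yes → false
  hour of day (0-23) > 16: 1 > 16 is false
  NOT resident of the zone: yes → false
  day ∈ {Fri, Sat, Sun, Tue}: Mon is not in the set → false
  NOT snow emergency in effect: no → true
  intended duration ≥ 533 min: 274 ≥ 533 is false
  snow emergency in effect: no → false
Combine:
[1.2] NOT true = false
[1] true AND false = false
[2.2] NOT true = false
[2] false AND false = false
[3.1] NOT true = false
[3.2] NOT false = true
[3] false AND true = false
[4.1] NOT false = true
[4.2] NOT false = true
[4] true AND true AND false = false
[5.2] NOT true = false
[5.3] NOT false = true
[5] false AND false AND true = false
[6] true AND false = false
[7.1] NOT false = true
[7.3] NOT true = false
[7] true AND false AND false = false
[root] false OR false OR false OR false OR false OR false OR false = false
Overall: false → ticketed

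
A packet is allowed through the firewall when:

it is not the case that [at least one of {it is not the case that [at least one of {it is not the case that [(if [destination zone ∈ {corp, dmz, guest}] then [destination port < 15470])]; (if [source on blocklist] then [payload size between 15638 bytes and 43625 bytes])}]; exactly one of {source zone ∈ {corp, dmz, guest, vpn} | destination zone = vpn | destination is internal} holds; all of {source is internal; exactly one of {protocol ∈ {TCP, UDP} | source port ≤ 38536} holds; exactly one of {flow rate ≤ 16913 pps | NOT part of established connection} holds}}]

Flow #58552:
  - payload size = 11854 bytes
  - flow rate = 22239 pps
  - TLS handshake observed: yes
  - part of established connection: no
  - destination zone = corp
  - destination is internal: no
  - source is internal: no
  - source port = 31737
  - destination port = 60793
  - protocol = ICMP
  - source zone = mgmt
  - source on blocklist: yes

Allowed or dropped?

Atomic conditions:
  destination zone ∈ {corp, dmz, guest}: corp is in the set → true
  destination port < 15470: 60793 < 15470 is false
  source on blocklist: yes → true
  payload size between 15638 bytes and 43625 bytes: 11854 in [15638, 43625] is false
  source zone ∈ {corp, dmz, guest, vpn}: mgmt is not in the set → false
  destination zone = vpn: corp == vpn is false
  destination is internal: no → false
  source is internal: no → false
  protocol ∈ {TCP, UDP}: ICMP is not in the set → false
  source port ≤ 38536: 31737 ≤ 38536 is true
  flow rate ≤ 16913 pps: 22239 ≤ 16913 is false
  NOT part of established connection: no → true
Combine:
[1.1.1.1.1] true → false = false
[1.1.1.1] NOT false = true
[1.1.1.2] true → false = false
[1.1.1] true OR false = true
[1.1] NOT true = false
[1.2] exactly-one(false, false, false) = false
[1.3.2] exactly-one(false, true) = true
[1.3.3] exactly-one(false, true) = true
[1.3] false AND true AND true = false
[1] false OR false OR false = false
[root] NOT false = true
Overall: true → allowed

Allowed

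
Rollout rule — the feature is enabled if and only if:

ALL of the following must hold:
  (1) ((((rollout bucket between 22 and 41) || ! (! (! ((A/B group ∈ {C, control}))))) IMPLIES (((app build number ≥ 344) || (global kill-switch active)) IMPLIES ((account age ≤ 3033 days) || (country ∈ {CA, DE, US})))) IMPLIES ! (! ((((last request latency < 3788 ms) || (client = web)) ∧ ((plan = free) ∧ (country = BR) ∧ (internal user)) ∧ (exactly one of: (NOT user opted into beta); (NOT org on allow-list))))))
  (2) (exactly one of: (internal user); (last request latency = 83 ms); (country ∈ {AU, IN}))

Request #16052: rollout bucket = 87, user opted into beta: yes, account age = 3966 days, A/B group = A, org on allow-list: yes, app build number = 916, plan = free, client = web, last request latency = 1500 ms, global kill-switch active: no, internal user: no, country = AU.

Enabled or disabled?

Enabled

Atomic conditions:
  rollout bucket between 22 and 41: 87 in [22, 41] is false
  A/B group ∈ {C, control}: A is not in the set → false
  app build number ≥ 344: 916 ≥ 344 is true
  global kill-switch active: no → false
  account age ≤ 3033 days: 3966 ≤ 3033 is false
  country ∈ {CA, DE, US}: AU is not in the set → false
  last request latency < 3788 ms: 1500 < 3788 is true
  client = web: web == web is true
  plan = free: free == free is true
  country = BR: AU == BR is false
  internal user: no → false
  NOT user opted into beta: yes → false
  NOT org on allow-list: yes → false
  last request latency = 83 ms: 1500 == 83 is false
  country ∈ {AU, IN}: AU is in the set → true
Combine:
[1.1.1.2.1.1] NOT false = true
[1.1.1.2.1] NOT true = false
[1.1.1.2] NOT false = true
[1.1.1] false OR true = true
[1.1.2.1] true OR false = true
[1.1.2.2] false OR false = false
[1.1.2] true → false = false
[1.1] true → false = false
[1.2.1.1.1] true OR true = true
[1.2.1.1.2] true AND false AND false = false
[1.2.1.1.3] exactly-one(false, false) = false
[1.2.1.1] true AND false AND false = false
[1.2.1] NOT false = true
[1.2] NOT true = false
[1] false → false (antecedent false ⇒ implication holds) = true
[2] exactly-one(false, false, true) = true
[root] true AND true = true
Overall: true → enabled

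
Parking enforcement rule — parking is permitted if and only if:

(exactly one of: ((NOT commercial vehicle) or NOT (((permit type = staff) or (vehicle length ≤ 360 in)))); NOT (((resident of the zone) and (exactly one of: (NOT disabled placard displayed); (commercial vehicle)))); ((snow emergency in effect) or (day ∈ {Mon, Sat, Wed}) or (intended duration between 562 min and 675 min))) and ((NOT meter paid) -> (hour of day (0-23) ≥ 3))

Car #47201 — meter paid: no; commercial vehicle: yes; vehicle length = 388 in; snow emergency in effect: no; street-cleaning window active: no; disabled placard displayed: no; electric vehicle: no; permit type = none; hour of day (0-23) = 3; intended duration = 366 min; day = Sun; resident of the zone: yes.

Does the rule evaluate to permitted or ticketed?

Ticketed

Atomic conditions:
  NOT commercial vehicle: yes → false
  permit type = staff: none == staff is false
  vehicle length ≤ 360 in: 388 ≤ 360 is false
  resident of the zone: yes → true
  NOT disabled placard displayed: no → true
  commercial vehicle: yes → true
  snow emergency in effect: no → false
  day ∈ {Mon, Sat, Wed}: Sun is not in the set → false
  intended duration between 562 min and 675 min: 366 in [562, 675] is false
  NOT meter paid: no → true
  hour of day (0-23) ≥ 3: 3 ≥ 3 is true
Combine:
[1.1.2.1] false OR false = false
[1.1.2] NOT false = true
[1.1] false OR true = true
[1.2.1.2] exactly-one(true, true) = false
[1.2.1] true AND false = false
[1.2] NOT false = true
[1.3] false OR false OR false = false
[1] exactly-one(true, true, false) = false
[2] true → true = true
[root] false AND true = false
Overall: false → ticketed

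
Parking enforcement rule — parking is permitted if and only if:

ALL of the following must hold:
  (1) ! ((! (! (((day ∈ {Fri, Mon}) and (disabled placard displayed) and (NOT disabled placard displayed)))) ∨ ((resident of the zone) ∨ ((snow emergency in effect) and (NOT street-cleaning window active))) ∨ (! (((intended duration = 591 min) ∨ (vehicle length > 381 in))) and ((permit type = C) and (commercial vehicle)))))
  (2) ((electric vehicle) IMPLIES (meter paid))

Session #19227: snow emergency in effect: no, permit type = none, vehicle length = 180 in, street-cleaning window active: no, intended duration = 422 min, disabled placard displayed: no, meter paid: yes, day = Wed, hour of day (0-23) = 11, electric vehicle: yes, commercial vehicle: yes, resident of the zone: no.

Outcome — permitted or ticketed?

Atomic conditions:
  day ∈ {Fri, Mon}: Wed is not in the set → false
  disabled placard displayed: no → false
  NOT disabled placard displayed: no → true
  resident of the zone: no → false
  snow emergency in effect: no → false
  NOT street-cleaning window active: no → true
  intended duration = 591 min: 422 == 591 is false
  vehicle length > 381 in: 180 > 381 is false
  permit type = C: none == C is false
  commercial vehicle: yes → true
  electric vehicle: yes → true
  meter paid: yes → true
Combine:
[1.1.1.1.1] false AND false AND true = false
[1.1.1.1] NOT false = true
[1.1.1] NOT true = false
[1.1.2.2] false AND true = false
[1.1.2] false OR false = false
[1.1.3.1.1] false OR false = false
[1.1.3.1] NOT false = true
[1.1.3.2] false AND true = false
[1.1.3] true AND false = false
[1.1] false OR false OR false = false
[1] NOT false = true
[2] true → true = true
[root] true AND true = true
Overall: true → permitted

Permitted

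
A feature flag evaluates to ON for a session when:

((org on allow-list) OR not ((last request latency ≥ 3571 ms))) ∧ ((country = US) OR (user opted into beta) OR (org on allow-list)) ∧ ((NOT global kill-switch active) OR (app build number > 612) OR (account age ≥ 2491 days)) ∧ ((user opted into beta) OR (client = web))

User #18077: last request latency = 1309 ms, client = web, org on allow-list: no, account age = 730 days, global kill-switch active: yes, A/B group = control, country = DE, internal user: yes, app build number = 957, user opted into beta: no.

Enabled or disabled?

Disabled

Atomic conditions:
  org on allow-list: no → false
  last request latency ≥ 3571 ms: 1309 ≥ 3571 is false
  country = US: DE == US is false
  user opted into beta: no → false
  NOT global kill-switch active: yes → false
  app build number > 612: 957 > 612 is true
  account age ≥ 2491 days: 730 ≥ 2491 is false
  client = web: web == web is true
Combine:
[1.2] NOT false = true
[1] false OR true = true
[2] false OR false OR false = false
[3] false OR true OR false = true
[4] false OR true = true
[root] true AND false AND true AND true = false
Overall: false → disabled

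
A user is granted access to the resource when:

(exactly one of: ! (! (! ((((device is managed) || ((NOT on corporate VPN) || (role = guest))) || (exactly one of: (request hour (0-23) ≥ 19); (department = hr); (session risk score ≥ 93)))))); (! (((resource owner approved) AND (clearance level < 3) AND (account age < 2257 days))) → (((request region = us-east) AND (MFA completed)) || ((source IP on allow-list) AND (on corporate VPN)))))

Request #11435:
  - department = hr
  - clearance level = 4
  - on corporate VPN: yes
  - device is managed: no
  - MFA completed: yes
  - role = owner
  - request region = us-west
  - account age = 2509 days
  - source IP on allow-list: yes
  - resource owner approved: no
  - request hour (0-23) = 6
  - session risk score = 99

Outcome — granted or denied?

Atomic conditions:
  device is managed: no → false
  NOT on corporate VPN: yes → false
  role = guest: owner == guest is false
  request hour (0-23) ≥ 19: 6 ≥ 19 is false
  department = hr: hr == hr is true
  session risk score ≥ 93: 99 ≥ 93 is true
  resource owner approved: no → false
  clearance level < 3: 4 < 3 is false
  account age < 2257 days: 2509 < 2257 is false
  request region = us-east: us-west == us-east is false
  MFA completed: yes → true
  source IP on allow-list: yes → true
  on corporate VPN: yes → true
Combine:
[1.1.1.1.1.2] false OR false = false
[1.1.1.1.1] false OR false = false
[1.1.1.1.2] exactly-one(false, true, true) = false
[1.1.1.1] false OR false = false
[1.1.1] NOT false = true
[1.1] NOT true = false
[1] NOT false = true
[2.1.1] false AND false AND false = false
[2.1] NOT false = true
[2.2.1] false AND true = false
[2.2.2] true AND true = true
[2.2] false OR true = true
[2] true → true = true
[root] exactly-one(true, true) = false
Overall: false → denied

Denied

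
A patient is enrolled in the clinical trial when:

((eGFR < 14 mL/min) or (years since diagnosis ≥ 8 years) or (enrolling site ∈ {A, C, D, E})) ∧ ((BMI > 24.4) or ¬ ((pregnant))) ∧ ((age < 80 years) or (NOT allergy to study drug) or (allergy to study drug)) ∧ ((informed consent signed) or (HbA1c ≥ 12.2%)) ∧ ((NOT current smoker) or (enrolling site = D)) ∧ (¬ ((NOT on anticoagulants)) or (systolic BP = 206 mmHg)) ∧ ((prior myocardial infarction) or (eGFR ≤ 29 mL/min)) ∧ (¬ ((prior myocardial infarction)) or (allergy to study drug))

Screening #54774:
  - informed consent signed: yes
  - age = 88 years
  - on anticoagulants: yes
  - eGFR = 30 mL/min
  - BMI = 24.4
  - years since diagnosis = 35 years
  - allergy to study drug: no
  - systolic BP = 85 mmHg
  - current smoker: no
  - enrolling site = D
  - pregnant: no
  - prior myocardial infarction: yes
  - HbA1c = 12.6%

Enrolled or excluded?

Excluded

Atomic conditions:
  eGFR < 14 mL/min: 30 < 14 is false
  years since diagnosis ≥ 8 years: 35 ≥ 8 is true
  enrolling site ∈ {A, C, D, E}: D is in the set → true
  BMI > 24.4: 24.4 > 24.4 is false
  pregnant: no → false
  age < 80 years: 88 < 80 is false
  NOT allergy to study drug: no → true
  allergy to study drug: no → false
  informed consent signed: yes → true
  HbA1c ≥ 12.2%: 12.6 ≥ 12.2 is true
  NOT current smoker: no → true
  enrolling site = D: D == D is true
  NOT on anticoagulants: yes → false
  systolic BP = 206 mmHg: 85 == 206 is false
  prior myocardial infarction: yes → true
  eGFR ≤ 29 mL/min: 30 ≤ 29 is false
Combine:
[1] false OR true OR true = true
[2.2] NOT false = true
[2] false OR true = true
[3] false OR true OR false = true
[4] true OR true = true
[5] true OR true = true
[6.1] NOT false = true
[6] true OR false = true
[7] true OR false = true
[8.1] NOT true = false
[8] false OR false = false
[root] true AND true AND true AND true AND true AND true AND true AND false = false
Overall: false → excluded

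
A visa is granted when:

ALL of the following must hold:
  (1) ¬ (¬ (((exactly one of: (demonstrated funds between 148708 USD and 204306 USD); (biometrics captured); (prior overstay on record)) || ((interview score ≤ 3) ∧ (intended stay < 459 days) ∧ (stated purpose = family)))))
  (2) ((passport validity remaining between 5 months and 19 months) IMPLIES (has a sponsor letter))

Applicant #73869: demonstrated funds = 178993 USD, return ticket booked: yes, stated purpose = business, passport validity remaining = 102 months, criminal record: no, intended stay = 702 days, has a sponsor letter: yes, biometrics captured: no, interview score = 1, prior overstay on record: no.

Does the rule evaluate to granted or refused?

Atomic conditions:
  demonstrated funds between 148708 USD and 204306 USD: 178993 in [148708, 204306] is true
  biometrics captured: no → false
  prior overstay on record: no → false
  interview score ≤ 3: 1 ≤ 3 is true
  intended stay < 459 days: 702 < 459 is false
  stated purpose = family: business == family is false
  passport validity remaining between 5 months and 19 months: 102 in [5, 19] is false
  has a sponsor letter: yes → true
Combine:
[1.1.1.1] exactly-one(true, false, false) = true
[1.1.1.2] true AND false AND false = false
[1.1.1] true OR false = true
[1.1] NOT true = false
[1] NOT false = true
[2] false → true (antecedent false ⇒ implication holds) = true
[root] true AND true = true
Overall: true → granted

Granted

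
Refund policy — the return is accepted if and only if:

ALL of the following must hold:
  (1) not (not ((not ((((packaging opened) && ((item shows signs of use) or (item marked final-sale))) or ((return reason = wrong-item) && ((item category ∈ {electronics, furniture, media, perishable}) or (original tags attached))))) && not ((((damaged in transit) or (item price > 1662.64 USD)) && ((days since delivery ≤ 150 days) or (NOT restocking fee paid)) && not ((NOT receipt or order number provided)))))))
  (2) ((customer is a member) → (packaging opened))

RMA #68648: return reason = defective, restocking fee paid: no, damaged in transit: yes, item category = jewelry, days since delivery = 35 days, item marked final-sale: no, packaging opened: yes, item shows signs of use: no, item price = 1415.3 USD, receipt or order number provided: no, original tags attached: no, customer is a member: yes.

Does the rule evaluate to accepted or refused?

Accepted

Atomic conditions:
  packaging opened: yes → true
  item shows signs of use: no → false
  item marked final-sale: no → false
  return reason = wrong-item: defective == wrong-item is false
  item category ∈ {electronics, furniture, media, perishable}: jewelry is not in the set → false
  original tags attached: no → false
  damaged in transit: yes → true
  item price > 1662.64 USD: 1415.3 > 1662.64 is false
  days since delivery ≤ 150 days: 35 ≤ 150 is true
  NOT restocking fee paid: no → true
  NOT receipt or order number provided: no → true
  customer is a member: yes → true
Combine:
[1.1.1.1.1.1.2] false OR false = false
[1.1.1.1.1.1] true AND false = false
[1.1.1.1.1.2.2] false OR false = false
[1.1.1.1.1.2] false AND false = false
[1.1.1.1.1] false OR false = false
[1.1.1.1] NOT false = true
[1.1.1.2.1.1] true OR false = true
[1.1.1.2.1.2] true OR true = true
[1.1.1.2.1.3] NOT true = false
[1.1.1.2.1] true AND true AND false = false
[1.1.1.2] NOT false = true
[1.1.1] true AND true = true
[1.1] NOT true = false
[1] NOT false = true
[2] true → true = true
[root] true AND true = true
Overall: true → accepted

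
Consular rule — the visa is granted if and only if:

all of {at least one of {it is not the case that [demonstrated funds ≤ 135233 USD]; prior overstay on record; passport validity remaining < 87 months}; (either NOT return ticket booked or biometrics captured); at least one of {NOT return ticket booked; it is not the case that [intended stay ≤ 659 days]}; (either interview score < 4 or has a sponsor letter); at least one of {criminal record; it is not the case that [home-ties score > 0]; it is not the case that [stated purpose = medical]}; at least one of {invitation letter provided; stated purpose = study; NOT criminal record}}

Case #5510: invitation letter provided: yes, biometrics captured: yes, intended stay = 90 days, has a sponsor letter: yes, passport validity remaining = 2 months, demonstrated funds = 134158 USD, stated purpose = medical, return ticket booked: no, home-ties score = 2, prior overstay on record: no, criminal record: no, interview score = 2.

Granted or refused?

Atomic conditions:
  demonstrated funds ≤ 135233 USD: 134158 ≤ 135233 is true
  prior overstay on record: no → false
  passport validity remaining < 87 months: 2 < 87 is true
  NOT return ticket booked: no → true
  biometrics captured: yes → true
  intended stay ≤ 659 days: 90 ≤ 659 is true
  interview score < 4: 2 < 4 is true
  has a sponsor letter: yes → true
  criminal record: no → false
  home-ties score > 0: 2 > 0 is true
  stated purpose = medical: medical == medical is true
  invitation letter provided: yes → true
  stated purpose = study: medical == study is false
  NOT criminal record: no → true
Combine:
[1.1] NOT true = false
[1] false OR false OR true = true
[2] true OR true = true
[3.2] NOT true = false
[3] true OR false = true
[4] true OR true = true
[5.2] NOT true = false
[5.3] NOT true = false
[5] false OR false OR false = false
[6] true OR false OR true = true
[root] true AND true AND true AND true AND false AND true = false
Overall: false → refused

Refused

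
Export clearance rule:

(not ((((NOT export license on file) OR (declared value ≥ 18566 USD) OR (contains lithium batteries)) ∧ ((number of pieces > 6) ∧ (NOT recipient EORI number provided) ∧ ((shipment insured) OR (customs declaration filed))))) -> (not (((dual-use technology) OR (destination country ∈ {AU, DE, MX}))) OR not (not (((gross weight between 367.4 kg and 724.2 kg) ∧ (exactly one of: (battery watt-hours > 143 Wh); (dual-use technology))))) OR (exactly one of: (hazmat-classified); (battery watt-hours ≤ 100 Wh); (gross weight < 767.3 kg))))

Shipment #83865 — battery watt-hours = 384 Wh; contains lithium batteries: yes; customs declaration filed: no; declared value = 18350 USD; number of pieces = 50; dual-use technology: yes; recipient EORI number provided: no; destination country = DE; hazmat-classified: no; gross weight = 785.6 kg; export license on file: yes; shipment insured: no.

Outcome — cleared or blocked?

Blocked

Atomic conditions:
  NOT export license on file: yes → false
  declared value ≥ 18566 USD: 18350 ≥ 18566 is false
  contains lithium batteries: yes → true
  number of pieces > 6: 50 > 6 is true
  NOT recipient EORI number provided: no → true
  shipment insured: no → false
  customs declaration filed: no → false
  dual-use technology: yes → true
  destination country ∈ {AU, DE, MX}: DE is in the set → true
  gross weight between 367.4 kg and 724.2 kg: 785.6 in [367.4, 724.2] is false
  battery watt-hours > 143 Wh: 384 > 143 is true
  hazmat-classified: no → false
  battery watt-hours ≤ 100 Wh: 384 ≤ 100 is false
  gross weight < 767.3 kg: 785.6 < 767.3 is false
Combine:
[1.1.1] false OR false OR true = true
[1.1.2.3] false OR false = false
[1.1.2] true AND true AND false = false
[1.1] true AND false = false
[1] NOT false = true
[2.1.1] true OR true = true
[2.1] NOT true = false
[2.2.1.1.2] exactly-one(true, true) = false
[2.2.1.1] false AND false = false
[2.2.1] NOT false = true
[2.2] NOT true = false
[2.3] exactly-one(false, false, false) = false
[2] false OR false OR false = false
[root] true → false = false
Overall: false → blocked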